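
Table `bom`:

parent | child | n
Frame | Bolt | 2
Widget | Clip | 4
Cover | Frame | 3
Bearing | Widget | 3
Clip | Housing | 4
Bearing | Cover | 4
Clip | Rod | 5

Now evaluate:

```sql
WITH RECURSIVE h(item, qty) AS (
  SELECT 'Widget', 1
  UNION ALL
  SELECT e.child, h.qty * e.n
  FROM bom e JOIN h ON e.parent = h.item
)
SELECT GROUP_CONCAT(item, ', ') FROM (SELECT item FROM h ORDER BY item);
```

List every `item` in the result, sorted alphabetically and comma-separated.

Clip, Housing, Rod, Widget

Base: (Widget, qty=1).
Iteration 1: components of {Widget} -> Clip = 1*4 = 4.
Iteration 2: components of {Clip} -> Housing = 4*4 = 16, Rod = 4*5 = 20.
Iteration 3: no further components; recursion stops.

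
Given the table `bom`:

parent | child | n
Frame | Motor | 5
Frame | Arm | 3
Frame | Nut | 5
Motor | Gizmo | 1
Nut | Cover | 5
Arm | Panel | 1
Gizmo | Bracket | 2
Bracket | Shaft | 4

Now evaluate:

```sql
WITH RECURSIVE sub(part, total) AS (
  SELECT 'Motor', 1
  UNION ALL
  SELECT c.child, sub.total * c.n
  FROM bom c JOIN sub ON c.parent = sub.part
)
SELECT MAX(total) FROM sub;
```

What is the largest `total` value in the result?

Base: (Motor, total=1).
Iteration 1: components of {Motor} -> Gizmo = 1*1 = 1.
Iteration 2: components of {Gizmo} -> Bracket = 1*2 = 2.
Iteration 3: components of {Bracket} -> Shaft = 2*4 = 8.
Iteration 4: no further components; recursion stops.
total values: 1, 1, 2, 8; the maximum is 8.

8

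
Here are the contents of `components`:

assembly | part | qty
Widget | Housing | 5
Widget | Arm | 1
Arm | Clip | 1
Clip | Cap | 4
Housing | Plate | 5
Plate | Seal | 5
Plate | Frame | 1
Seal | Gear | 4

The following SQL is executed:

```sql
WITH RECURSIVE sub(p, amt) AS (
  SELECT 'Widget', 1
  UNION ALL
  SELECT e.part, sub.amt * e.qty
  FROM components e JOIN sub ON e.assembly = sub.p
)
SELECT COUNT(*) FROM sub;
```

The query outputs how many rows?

Base: (Widget, amt=1).
Iteration 1: components of {Widget} -> Arm = 1*1 = 1, Housing = 1*5 = 5.
Iteration 2: components of {Arm,Housing} -> Clip = 1*1 = 1, Plate = 5*5 = 25.
Iteration 3: components of {Clip,Plate} -> Cap = 1*4 = 4, Frame = 25*1 = 25, Seal = 25*5 = 125.
Iteration 4: components of {Cap,Frame,Seal} -> Gear = 125*4 = 500.
Iteration 5: no further components; recursion stops.
Total rows emitted: 9.

9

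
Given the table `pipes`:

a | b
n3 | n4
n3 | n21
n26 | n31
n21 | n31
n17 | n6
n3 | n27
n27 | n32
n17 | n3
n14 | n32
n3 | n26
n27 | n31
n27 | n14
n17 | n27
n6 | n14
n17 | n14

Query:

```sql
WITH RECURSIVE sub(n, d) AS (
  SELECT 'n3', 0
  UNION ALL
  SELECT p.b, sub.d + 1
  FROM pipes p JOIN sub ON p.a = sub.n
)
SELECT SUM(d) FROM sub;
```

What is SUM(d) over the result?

17

Base: (n3, d=0).
Iteration 1: edges from {n3} -> (n21, d=1), (n26, d=1), (n27, d=1), (n4, d=1).
Iteration 2: edges from {n21,n26,n27,n4} -> (n14, d=2), (n31, d=2) x3, (n32, d=2). [UNION ALL keeps all 5 new rows, including repeats]
Iteration 3: edges from {n14,n31,n32} -> (n32, d=3).
Iteration 4: no outgoing edges from {n32}; recursion stops.
SUM(d) = 0 + 1 + 1 + 1 + 1 + 2 + 2 + 2 + 2 + 2 + 3 = 17.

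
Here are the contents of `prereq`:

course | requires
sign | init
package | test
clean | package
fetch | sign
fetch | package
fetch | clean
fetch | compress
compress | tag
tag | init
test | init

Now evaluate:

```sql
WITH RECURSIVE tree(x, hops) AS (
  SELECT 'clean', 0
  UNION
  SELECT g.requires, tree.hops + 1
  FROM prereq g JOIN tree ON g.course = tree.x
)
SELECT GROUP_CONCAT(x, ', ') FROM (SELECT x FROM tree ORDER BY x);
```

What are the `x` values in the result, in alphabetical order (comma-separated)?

Base: (clean, hops=0).
Iteration 1: edges from {clean} -> (package, hops=1).
Iteration 2: edges from {package} -> (test, hops=2).
Iteration 3: edges from {test} -> (init, hops=3).
Iteration 4: no outgoing edges from {init}; recursion stops.

clean, init, package, test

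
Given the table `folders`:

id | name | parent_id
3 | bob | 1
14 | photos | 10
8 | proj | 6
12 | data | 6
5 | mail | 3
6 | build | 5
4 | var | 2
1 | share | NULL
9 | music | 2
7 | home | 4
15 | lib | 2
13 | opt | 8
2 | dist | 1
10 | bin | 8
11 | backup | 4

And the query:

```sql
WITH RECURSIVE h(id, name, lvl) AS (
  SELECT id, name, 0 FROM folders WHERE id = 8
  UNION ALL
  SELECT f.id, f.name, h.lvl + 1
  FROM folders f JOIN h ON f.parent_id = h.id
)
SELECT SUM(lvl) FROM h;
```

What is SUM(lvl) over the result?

Base: id=8 (proj) at lvl 0.
Iteration 1: rows with parent_id in {8} -> bin (id 10, lvl 1), opt (id 13, lvl 1).
Iteration 2: rows with parent_id in {10,13} -> photos (id 14, lvl 2).
Iteration 3: no rows with parent_id in {14}; recursion stops.
SUM(lvl) = 0 + 1 + 1 + 2 = 4.

4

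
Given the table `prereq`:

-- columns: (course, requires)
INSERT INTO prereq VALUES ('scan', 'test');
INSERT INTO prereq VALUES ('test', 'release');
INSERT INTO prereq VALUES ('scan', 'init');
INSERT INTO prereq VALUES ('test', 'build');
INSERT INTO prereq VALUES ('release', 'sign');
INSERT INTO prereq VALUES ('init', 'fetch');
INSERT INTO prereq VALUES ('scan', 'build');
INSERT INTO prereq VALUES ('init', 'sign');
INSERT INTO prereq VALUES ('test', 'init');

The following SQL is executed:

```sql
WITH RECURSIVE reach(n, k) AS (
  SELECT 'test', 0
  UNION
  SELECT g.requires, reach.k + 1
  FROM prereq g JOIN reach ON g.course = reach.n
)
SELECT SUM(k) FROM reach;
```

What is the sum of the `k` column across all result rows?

Base: (test, k=0).
Iteration 1: edges from {test} -> (build, k=1), (init, k=1), (release, k=1).
Iteration 2: edges from {build,init,release} -> (fetch, k=2), (sign, k=2). [UNION drops 1 duplicate row(s)]
Iteration 3: no outgoing edges from {fetch,sign}; recursion stops.
SUM(k) = 0 + 1 + 1 + 1 + 2 + 2 = 7.

7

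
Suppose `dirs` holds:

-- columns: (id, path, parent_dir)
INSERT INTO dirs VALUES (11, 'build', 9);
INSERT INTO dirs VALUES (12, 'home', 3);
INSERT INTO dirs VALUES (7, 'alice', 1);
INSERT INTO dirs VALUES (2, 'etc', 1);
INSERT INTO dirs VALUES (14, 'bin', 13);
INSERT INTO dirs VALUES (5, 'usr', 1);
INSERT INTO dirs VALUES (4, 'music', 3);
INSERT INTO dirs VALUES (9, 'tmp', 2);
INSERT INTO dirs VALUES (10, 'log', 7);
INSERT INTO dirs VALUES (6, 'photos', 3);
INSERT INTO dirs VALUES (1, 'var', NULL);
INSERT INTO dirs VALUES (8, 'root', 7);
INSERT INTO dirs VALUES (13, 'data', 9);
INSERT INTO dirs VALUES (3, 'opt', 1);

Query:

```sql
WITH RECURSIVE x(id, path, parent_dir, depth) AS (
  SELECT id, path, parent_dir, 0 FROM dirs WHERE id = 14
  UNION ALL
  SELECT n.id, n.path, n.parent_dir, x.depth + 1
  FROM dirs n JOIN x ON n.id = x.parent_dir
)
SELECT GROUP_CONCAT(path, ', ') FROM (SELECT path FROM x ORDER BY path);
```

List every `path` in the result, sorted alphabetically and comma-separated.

Base: id=14 (bin), parent_dir=13, depth 0.
Iteration 1: join on id=13 -> data (id 13, parent_dir=9, depth 1).
Iteration 2: join on id=9 -> tmp (id 9, parent_dir=2, depth 2).
Iteration 3: join on id=2 -> etc (id 2, parent_dir=1, depth 3).
Iteration 4: join on id=1 -> var (id 1, parent_dir=NULL, depth 4).
Iteration 5: parent_dir is NULL; no match; recursion stops.

bin, data, etc, tmp, var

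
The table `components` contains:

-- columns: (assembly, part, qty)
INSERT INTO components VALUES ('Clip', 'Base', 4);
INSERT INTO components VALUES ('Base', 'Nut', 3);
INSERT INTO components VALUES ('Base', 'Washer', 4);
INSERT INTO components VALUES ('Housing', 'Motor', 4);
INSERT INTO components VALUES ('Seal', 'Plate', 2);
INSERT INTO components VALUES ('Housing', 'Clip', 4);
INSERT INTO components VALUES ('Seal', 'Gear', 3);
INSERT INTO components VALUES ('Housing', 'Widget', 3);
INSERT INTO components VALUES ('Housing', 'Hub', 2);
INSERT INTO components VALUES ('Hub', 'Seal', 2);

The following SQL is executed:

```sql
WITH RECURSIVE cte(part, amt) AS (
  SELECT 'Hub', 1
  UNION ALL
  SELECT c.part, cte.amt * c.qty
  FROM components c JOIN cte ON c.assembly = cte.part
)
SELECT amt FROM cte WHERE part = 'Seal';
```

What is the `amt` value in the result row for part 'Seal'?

Base: (Hub, amt=1).
Iteration 1: components of {Hub} -> Seal = 1*2 = 2.
Iteration 2: components of {Seal} -> Gear = 2*3 = 6, Plate = 2*2 = 4.
Iteration 3: no further components; recursion stops.

2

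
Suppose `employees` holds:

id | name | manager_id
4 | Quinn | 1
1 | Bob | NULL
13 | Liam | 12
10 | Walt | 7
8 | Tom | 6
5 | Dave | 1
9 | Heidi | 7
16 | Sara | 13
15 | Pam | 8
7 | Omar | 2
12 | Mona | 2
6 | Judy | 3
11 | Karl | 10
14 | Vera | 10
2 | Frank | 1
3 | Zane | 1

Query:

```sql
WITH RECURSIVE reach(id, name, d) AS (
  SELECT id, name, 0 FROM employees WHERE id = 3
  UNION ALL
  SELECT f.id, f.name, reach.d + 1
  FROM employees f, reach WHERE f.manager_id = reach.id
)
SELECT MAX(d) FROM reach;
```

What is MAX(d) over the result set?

3

Base: id=3 (Zane) at d 0.
Iteration 1: rows with manager_id in {3} -> Judy (id 6, d 1).
Iteration 2: rows with manager_id in {6} -> Tom (id 8, d 2).
Iteration 3: rows with manager_id in {8} -> Pam (id 15, d 3).
Iteration 4: no rows with manager_id in {15}; recursion stops.
d values: 0, 1, 2, 3; the maximum is 3.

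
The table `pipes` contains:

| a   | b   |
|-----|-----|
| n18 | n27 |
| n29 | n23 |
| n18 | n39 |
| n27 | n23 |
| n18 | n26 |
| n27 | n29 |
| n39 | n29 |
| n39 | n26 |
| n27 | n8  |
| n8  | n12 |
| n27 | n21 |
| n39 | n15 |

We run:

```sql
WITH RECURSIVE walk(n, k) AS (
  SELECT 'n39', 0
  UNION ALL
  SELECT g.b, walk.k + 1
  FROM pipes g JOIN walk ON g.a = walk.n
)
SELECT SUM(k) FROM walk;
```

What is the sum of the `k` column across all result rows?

5

Base: (n39, k=0).
Iteration 1: edges from {n39} -> (n15, k=1), (n26, k=1), (n29, k=1).
Iteration 2: edges from {n15,n26,n29} -> (n23, k=2).
Iteration 3: no outgoing edges from {n23}; recursion stops.
SUM(k) = 0 + 1 + 1 + 1 + 2 = 5.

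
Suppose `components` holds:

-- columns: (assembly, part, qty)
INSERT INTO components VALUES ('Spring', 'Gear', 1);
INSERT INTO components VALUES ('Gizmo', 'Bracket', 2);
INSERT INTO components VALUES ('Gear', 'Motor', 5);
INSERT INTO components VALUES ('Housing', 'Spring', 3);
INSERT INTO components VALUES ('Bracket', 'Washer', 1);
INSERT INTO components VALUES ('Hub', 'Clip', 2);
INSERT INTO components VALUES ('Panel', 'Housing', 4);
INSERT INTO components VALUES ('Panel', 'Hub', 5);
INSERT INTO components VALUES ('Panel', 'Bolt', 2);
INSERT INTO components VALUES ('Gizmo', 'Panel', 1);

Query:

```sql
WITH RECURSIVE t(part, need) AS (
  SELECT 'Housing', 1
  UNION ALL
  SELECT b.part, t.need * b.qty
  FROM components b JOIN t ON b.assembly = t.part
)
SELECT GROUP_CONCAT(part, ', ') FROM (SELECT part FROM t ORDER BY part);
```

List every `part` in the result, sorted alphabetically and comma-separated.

Gear, Housing, Motor, Spring

Base: (Housing, need=1).
Iteration 1: components of {Housing} -> Spring = 1*3 = 3.
Iteration 2: components of {Spring} -> Gear = 3*1 = 3.
Iteration 3: components of {Gear} -> Motor = 3*5 = 15.
Iteration 4: no further components; recursion stops.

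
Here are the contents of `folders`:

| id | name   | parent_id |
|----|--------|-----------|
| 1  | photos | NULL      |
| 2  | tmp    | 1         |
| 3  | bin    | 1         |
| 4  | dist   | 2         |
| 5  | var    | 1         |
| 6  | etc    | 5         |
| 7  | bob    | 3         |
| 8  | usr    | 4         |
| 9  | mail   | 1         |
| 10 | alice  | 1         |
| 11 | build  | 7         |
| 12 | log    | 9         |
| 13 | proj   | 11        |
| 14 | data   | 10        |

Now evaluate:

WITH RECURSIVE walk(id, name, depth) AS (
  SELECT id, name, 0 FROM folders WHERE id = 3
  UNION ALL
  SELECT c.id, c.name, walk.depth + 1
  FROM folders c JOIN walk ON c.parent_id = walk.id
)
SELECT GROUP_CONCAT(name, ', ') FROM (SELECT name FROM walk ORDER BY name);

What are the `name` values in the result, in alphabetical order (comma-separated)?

bin, bob, build, proj

Base: id=3 (bin) at depth 0.
Iteration 1: rows with parent_id in {3} -> bob (id 7, depth 1).
Iteration 2: rows with parent_id in {7} -> build (id 11, depth 2).
Iteration 3: rows with parent_id in {11} -> proj (id 13, depth 3).
Iteration 4: no rows with parent_id in {13}; recursion stops.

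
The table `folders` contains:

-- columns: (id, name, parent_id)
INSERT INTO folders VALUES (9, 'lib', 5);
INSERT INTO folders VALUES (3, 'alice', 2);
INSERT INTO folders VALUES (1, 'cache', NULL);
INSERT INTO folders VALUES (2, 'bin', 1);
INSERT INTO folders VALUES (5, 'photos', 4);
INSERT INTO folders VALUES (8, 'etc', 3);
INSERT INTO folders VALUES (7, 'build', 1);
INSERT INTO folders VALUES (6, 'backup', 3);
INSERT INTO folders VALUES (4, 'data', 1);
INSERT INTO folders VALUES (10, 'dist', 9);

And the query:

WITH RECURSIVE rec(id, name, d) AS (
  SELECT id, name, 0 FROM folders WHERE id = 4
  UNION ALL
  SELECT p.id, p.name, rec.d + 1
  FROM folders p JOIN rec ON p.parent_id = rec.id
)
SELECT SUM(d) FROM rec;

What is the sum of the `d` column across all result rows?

Base: id=4 (data) at d 0.
Iteration 1: rows with parent_id in {4} -> photos (id 5, d 1).
Iteration 2: rows with parent_id in {5} -> lib (id 9, d 2).
Iteration 3: rows with parent_id in {9} -> dist (id 10, d 3).
Iteration 4: no rows with parent_id in {10}; recursion stops.
SUM(d) = 0 + 1 + 2 + 3 = 6.

6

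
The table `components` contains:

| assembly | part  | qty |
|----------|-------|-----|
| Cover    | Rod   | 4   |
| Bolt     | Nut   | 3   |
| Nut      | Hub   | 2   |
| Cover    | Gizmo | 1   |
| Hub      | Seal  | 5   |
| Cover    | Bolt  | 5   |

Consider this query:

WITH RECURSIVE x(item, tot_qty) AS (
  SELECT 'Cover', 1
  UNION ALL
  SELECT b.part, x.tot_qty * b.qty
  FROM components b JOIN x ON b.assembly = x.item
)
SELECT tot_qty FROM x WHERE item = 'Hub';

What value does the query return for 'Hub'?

Base: (Cover, tot_qty=1).
Iteration 1: components of {Cover} -> Bolt = 1*5 = 5, Gizmo = 1*1 = 1, Rod = 1*4 = 4.
Iteration 2: components of {Bolt,Gizmo,Rod} -> Nut = 5*3 = 15.
Iteration 3: components of {Nut} -> Hub = 15*2 = 30.
Iteration 4: components of {Hub} -> Seal = 30*5 = 150.
Iteration 5: no further components; recursion stops.

30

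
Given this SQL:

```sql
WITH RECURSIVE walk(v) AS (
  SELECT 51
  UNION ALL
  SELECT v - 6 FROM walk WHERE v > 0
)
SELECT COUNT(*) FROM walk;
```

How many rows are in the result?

10

Base: v=51.
Iteration 1: 51 > 0 holds -> v = 51 - 6 = 45.
Iteration 2: 45 > 0 holds -> v = 45 - 6 = 39.
Iteration 3: 39 > 0 holds -> v = 39 - 6 = 33.
Iteration 4: 33 > 0 holds -> v = 33 - 6 = 27.
Iteration 5: 27 > 0 holds -> v = 27 - 6 = 21.
Iteration 6: 21 > 0 holds -> v = 21 - 6 = 15.
Iteration 7: 15 > 0 holds -> v = 15 - 6 = 9.
Iteration 8: 9 > 0 holds -> v = 9 - 6 = 3.
Iteration 9: 3 > 0 holds -> v = 3 - 6 = -3.
Iteration 10: -3 > 0 fails; recursion stops.
Total rows emitted: 10.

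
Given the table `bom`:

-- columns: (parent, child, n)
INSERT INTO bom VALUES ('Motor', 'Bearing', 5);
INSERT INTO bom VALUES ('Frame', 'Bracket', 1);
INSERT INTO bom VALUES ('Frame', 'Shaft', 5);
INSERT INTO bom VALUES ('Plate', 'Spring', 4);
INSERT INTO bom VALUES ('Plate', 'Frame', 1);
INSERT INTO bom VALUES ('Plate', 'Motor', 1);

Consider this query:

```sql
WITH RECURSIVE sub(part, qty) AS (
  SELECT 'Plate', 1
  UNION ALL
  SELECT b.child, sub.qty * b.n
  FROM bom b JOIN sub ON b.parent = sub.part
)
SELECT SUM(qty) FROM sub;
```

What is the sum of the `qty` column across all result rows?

18

Base: (Plate, qty=1).
Iteration 1: components of {Plate} -> Frame = 1*1 = 1, Motor = 1*1 = 1, Spring = 1*4 = 4.
Iteration 2: components of {Frame,Motor,Spring} -> Bearing = 1*5 = 5, Bracket = 1*1 = 1, Shaft = 1*5 = 5.
Iteration 3: no further components; recursion stops.
SUM(qty) = 1 + 1 + 1 + 4 + 5 + 5 + 1 = 18.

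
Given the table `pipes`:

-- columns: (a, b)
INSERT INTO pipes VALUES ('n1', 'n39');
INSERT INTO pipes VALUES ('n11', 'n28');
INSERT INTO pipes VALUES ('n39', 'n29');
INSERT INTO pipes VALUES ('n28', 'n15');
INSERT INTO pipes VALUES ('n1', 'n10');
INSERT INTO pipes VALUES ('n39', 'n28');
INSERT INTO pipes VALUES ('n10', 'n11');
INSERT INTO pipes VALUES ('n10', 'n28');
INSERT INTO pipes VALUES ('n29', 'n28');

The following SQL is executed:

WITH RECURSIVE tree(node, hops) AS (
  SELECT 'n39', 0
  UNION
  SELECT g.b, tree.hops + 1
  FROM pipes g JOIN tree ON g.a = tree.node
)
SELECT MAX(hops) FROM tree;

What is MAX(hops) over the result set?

Base: (n39, hops=0).
Iteration 1: edges from {n39} -> (n28, hops=1), (n29, hops=1).
Iteration 2: edges from {n28,n29} -> (n15, hops=2), (n28, hops=2).
Iteration 3: edges from {n15,n28} -> (n15, hops=3).
Iteration 4: no outgoing edges from {n15}; recursion stops.
hops values: 0, 1, 1, 2, 2, 3; the maximum is 3.

3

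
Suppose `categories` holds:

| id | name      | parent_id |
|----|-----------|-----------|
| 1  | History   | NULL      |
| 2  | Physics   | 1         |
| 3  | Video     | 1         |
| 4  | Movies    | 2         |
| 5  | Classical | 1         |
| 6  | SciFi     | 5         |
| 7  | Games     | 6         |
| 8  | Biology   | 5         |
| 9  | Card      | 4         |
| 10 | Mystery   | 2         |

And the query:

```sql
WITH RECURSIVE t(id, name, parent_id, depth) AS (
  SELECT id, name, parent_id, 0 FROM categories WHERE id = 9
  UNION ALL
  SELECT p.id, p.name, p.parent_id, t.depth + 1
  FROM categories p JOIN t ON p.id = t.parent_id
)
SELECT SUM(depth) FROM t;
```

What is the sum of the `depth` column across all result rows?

6

Base: id=9 (Card), parent_id=4, depth 0.
Iteration 1: join on id=4 -> Movies (id 4, parent_id=2, depth 1).
Iteration 2: join on id=2 -> Physics (id 2, parent_id=1, depth 2).
Iteration 3: join on id=1 -> History (id 1, parent_id=NULL, depth 3).
Iteration 4: parent_id is NULL; no match; recursion stops.
SUM(depth) = 0 + 1 + 2 + 3 = 6.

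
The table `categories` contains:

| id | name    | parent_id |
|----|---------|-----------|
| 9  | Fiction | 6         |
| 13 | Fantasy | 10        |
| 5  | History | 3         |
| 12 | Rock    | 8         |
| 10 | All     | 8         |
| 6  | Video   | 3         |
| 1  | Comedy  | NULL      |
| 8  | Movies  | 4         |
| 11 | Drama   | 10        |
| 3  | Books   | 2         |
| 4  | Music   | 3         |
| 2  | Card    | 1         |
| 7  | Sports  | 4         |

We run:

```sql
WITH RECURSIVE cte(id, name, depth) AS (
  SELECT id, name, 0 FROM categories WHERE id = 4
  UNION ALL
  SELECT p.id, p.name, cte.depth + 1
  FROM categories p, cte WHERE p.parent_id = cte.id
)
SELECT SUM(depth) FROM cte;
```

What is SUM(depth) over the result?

12

Base: id=4 (Music) at depth 0.
Iteration 1: rows with parent_id in {4} -> Sports (id 7, depth 1), Movies (id 8, depth 1).
Iteration 2: rows with parent_id in {7,8} -> All (id 10, depth 2), Rock (id 12, depth 2).
Iteration 3: rows with parent_id in {10,12} -> Drama (id 11, depth 3), Fantasy (id 13, depth 3).
Iteration 4: no rows with parent_id in {11,13}; recursion stops.
SUM(depth) = 0 + 1 + 1 + 2 + 2 + 3 + 3 = 12.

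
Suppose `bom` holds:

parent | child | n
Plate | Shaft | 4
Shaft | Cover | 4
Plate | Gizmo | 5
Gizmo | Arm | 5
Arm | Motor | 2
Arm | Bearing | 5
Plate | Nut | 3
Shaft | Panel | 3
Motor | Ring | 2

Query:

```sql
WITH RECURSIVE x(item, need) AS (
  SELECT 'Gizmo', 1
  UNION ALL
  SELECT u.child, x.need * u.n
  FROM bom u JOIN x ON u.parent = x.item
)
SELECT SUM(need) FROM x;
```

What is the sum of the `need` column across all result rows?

Base: (Gizmo, need=1).
Iteration 1: components of {Gizmo} -> Arm = 1*5 = 5.
Iteration 2: components of {Arm} -> Bearing = 5*5 = 25, Motor = 5*2 = 10.
Iteration 3: components of {Bearing,Motor} -> Ring = 10*2 = 20.
Iteration 4: no further components; recursion stops.
SUM(need) = 1 + 5 + 10 + 25 + 20 = 61.

61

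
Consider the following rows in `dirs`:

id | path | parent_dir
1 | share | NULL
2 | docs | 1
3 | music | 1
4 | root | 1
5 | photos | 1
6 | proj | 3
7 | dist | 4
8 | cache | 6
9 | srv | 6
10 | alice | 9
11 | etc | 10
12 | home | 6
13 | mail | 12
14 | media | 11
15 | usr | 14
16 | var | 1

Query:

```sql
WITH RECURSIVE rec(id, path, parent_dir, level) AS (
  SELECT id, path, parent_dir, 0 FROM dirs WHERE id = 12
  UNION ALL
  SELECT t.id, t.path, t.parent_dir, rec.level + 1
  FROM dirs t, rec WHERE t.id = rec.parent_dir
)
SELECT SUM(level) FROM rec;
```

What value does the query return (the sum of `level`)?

Base: id=12 (home), parent_dir=6, level 0.
Iteration 1: join on id=6 -> proj (id 6, parent_dir=3, level 1).
Iteration 2: join on id=3 -> music (id 3, parent_dir=1, level 2).
Iteration 3: join on id=1 -> share (id 1, parent_dir=NULL, level 3).
Iteration 4: parent_dir is NULL; no match; recursion stops.
SUM(level) = 0 + 1 + 2 + 3 = 6.

6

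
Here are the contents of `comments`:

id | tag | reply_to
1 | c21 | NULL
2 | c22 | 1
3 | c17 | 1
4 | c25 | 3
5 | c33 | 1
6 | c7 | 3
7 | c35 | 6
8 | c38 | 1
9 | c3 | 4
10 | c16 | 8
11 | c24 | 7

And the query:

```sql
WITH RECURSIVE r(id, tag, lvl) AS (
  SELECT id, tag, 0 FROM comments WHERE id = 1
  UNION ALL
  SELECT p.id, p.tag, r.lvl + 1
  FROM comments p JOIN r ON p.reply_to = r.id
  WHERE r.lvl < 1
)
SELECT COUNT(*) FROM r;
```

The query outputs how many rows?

Base: id=1 (c21) at lvl 0.
Iteration 1: rows with reply_to in {1} -> c22 (id 2, lvl 1), c17 (id 3, lvl 1), c33 (id 5, lvl 1), c38 (id 8, lvl 1).
Iteration 2: lvl < 1 fails for all current rows; recursion stops.
Total rows emitted: 5.

5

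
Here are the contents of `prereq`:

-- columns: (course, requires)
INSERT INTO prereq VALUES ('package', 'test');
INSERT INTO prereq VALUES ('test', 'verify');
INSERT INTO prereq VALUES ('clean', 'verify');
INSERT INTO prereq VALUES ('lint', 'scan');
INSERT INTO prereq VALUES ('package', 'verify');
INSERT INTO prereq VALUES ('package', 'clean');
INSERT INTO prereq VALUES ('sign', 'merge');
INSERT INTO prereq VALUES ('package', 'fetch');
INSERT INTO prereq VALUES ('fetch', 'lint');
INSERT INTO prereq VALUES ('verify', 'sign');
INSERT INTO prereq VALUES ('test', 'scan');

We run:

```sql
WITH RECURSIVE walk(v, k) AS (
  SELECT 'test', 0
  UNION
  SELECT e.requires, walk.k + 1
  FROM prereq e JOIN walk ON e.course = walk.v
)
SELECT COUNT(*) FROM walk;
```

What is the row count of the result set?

Base: (test, k=0).
Iteration 1: edges from {test} -> (scan, k=1), (verify, k=1).
Iteration 2: edges from {scan,verify} -> (sign, k=2).
Iteration 3: edges from {sign} -> (merge, k=3).
Iteration 4: no outgoing edges from {merge}; recursion stops.
Total rows emitted: 5.

5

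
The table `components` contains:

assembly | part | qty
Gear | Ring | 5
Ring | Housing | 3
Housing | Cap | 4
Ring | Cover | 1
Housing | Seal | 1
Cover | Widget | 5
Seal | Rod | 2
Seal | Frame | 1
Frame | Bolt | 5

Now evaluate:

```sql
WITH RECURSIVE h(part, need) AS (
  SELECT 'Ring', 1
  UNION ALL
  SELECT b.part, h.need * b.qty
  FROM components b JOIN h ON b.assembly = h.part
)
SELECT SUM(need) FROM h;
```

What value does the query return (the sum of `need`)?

Base: (Ring, need=1).
Iteration 1: components of {Ring} -> Cover = 1*1 = 1, Housing = 1*3 = 3.
Iteration 2: components of {Cover,Housing} -> Cap = 3*4 = 12, Seal = 3*1 = 3, Widget = 1*5 = 5.
Iteration 3: components of {Cap,Seal,Widget} -> Frame = 3*1 = 3, Rod = 3*2 = 6.
Iteration 4: components of {Frame,Rod} -> Bolt = 3*5 = 15.
Iteration 5: no further components; recursion stops.
SUM(need) = 1 + 3 + 1 + 12 + 3 + 5 + 6 + 3 + 15 = 49.

49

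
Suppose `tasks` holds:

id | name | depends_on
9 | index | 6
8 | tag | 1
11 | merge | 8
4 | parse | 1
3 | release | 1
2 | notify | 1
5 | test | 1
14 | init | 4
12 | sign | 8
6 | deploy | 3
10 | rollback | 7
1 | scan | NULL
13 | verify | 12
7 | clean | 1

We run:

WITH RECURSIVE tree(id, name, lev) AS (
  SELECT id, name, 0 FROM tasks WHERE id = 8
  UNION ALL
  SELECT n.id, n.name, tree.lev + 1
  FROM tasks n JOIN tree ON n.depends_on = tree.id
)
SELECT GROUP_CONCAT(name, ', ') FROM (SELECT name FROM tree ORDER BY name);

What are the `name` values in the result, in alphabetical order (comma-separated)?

Base: id=8 (tag) at lev 0.
Iteration 1: rows with depends_on in {8} -> merge (id 11, lev 1), sign (id 12, lev 1).
Iteration 2: rows with depends_on in {11,12} -> verify (id 13, lev 2).
Iteration 3: no rows with depends_on in {13}; recursion stops.

merge, sign, tag, verify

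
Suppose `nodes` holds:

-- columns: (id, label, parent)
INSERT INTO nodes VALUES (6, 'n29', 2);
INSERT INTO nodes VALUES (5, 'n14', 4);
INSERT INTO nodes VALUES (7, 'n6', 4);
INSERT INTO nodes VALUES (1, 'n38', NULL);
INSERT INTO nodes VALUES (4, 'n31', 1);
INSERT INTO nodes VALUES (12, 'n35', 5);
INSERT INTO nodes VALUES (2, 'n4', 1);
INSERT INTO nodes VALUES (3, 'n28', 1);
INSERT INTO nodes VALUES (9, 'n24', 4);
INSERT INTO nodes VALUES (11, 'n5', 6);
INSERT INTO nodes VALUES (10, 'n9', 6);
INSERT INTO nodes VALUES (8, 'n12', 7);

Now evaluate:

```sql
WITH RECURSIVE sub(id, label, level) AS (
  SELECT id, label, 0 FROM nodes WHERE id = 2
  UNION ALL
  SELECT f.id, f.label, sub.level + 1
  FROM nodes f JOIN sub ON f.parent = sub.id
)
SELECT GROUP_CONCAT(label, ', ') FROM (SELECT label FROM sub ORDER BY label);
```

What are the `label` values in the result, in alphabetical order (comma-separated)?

n29, n4, n5, n9

Base: id=2 (n4) at level 0.
Iteration 1: rows with parent in {2} -> n29 (id 6, level 1).
Iteration 2: rows with parent in {6} -> n9 (id 10, level 2), n5 (id 11, level 2).
Iteration 3: no rows with parent in {10,11}; recursion stops.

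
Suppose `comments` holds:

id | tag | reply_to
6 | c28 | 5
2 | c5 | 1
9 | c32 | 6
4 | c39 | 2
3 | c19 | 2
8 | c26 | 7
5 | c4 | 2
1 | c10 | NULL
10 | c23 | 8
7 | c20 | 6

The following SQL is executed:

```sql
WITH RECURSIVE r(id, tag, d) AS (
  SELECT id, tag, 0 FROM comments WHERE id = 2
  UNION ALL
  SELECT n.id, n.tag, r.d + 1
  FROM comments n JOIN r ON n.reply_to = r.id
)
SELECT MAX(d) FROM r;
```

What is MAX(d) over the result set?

Base: id=2 (c5) at d 0.
Iteration 1: rows with reply_to in {2} -> c19 (id 3, d 1), c39 (id 4, d 1), c4 (id 5, d 1).
Iteration 2: rows with reply_to in {3,4,5} -> c28 (id 6, d 2).
Iteration 3: rows with reply_to in {6} -> c20 (id 7, d 3), c32 (id 9, d 3).
Iteration 4: rows with reply_to in {7,9} -> c26 (id 8, d 4).
Iteration 5: rows with reply_to in {8} -> c23 (id 10, d 5).
Iteration 6: no rows with reply_to in {10}; recursion stops.
d values: 0, 1, 1, 1, 2, 3, 3, 4, 5; the maximum is 5.

5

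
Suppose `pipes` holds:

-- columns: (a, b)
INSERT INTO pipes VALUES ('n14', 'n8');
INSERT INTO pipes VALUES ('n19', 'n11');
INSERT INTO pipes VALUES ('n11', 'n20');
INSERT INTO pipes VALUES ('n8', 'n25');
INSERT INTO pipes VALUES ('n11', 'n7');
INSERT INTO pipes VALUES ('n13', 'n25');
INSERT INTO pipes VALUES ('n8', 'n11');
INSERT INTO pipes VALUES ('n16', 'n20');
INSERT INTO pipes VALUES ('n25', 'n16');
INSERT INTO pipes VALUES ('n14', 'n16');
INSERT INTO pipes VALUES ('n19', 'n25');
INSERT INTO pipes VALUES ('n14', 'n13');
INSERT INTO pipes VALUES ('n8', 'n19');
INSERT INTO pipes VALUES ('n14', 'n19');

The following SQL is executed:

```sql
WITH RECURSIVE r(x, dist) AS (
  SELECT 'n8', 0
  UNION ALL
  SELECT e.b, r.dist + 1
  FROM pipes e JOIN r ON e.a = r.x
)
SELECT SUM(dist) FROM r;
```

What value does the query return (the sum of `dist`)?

29

Base: (n8, dist=0).
Iteration 1: edges from {n8} -> (n11, dist=1), (n19, dist=1), (n25, dist=1).
Iteration 2: edges from {n11,n19,n25} -> (n11, dist=2), (n16, dist=2), (n20, dist=2), (n25, dist=2), (n7, dist=2).
Iteration 3: edges from {n11,n16,n20,n25,n7} -> (n16, dist=3), (n20, dist=3) x2, (n7, dist=3). [UNION ALL keeps all 4 new rows, including repeats]
Iteration 4: edges from {n16,n20,n7} -> (n20, dist=4).
Iteration 5: no outgoing edges from {n20}; recursion stops.
SUM(dist) = 0 + 1 + 1 + 1 + 2 + 2 + 2 + 2 + 2 + 3 + 3 + 3 + 3 + 4 = 29.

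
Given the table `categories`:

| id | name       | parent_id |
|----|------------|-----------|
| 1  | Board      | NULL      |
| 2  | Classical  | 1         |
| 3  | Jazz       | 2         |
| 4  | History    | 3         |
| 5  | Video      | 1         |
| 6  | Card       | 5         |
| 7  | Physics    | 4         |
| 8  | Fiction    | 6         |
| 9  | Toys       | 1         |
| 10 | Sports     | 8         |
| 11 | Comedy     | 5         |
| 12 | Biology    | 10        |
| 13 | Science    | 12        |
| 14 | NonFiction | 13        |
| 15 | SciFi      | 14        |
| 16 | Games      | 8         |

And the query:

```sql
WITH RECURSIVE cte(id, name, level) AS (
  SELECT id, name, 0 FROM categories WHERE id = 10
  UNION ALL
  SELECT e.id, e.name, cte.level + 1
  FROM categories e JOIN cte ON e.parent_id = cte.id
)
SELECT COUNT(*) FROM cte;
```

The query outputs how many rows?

5

Base: id=10 (Sports) at level 0.
Iteration 1: rows with parent_id in {10} -> Biology (id 12, level 1).
Iteration 2: rows with parent_id in {12} -> Science (id 13, level 2).
Iteration 3: rows with parent_id in {13} -> NonFiction (id 14, level 3).
Iteration 4: rows with parent_id in {14} -> SciFi (id 15, level 4).
Iteration 5: no rows with parent_id in {15}; recursion stops.
Total rows emitted: 5.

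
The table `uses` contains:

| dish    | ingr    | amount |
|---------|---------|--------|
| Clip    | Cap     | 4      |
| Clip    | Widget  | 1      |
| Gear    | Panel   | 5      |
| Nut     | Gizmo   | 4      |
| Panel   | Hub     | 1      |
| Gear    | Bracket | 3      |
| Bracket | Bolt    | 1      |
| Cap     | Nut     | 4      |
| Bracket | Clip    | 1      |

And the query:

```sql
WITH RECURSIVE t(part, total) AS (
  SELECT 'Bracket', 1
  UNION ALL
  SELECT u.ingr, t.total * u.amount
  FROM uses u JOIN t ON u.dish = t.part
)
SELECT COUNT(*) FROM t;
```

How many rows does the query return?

7

Base: (Bracket, total=1).
Iteration 1: components of {Bracket} -> Bolt = 1*1 = 1, Clip = 1*1 = 1.
Iteration 2: components of {Bolt,Clip} -> Cap = 1*4 = 4, Widget = 1*1 = 1.
Iteration 3: components of {Cap,Widget} -> Nut = 4*4 = 16.
Iteration 4: components of {Nut} -> Gizmo = 16*4 = 64.
Iteration 5: no further components; recursion stops.
Total rows emitted: 7.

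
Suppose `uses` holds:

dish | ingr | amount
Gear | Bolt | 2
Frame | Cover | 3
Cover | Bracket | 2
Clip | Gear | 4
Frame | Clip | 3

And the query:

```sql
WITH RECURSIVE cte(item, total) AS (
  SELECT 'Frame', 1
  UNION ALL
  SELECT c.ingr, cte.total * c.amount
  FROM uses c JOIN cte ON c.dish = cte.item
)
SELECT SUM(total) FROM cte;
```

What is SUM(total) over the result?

49

Base: (Frame, total=1).
Iteration 1: components of {Frame} -> Clip = 1*3 = 3, Cover = 1*3 = 3.
Iteration 2: components of {Clip,Cover} -> Bracket = 3*2 = 6, Gear = 3*4 = 12.
Iteration 3: components of {Bracket,Gear} -> Bolt = 12*2 = 24.
Iteration 4: no further components; recursion stops.
SUM(total) = 1 + 3 + 3 + 6 + 12 + 24 = 49.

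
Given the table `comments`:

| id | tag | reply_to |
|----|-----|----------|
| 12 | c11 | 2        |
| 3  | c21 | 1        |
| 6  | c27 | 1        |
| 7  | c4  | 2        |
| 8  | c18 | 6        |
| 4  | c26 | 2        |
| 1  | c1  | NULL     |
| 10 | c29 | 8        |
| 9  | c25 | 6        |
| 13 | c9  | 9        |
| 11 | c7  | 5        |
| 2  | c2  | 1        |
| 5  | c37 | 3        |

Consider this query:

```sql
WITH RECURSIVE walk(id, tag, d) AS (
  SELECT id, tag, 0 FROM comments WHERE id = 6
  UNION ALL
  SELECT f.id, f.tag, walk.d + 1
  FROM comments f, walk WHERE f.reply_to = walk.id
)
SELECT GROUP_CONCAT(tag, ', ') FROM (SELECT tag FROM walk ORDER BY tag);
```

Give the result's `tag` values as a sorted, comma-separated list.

Base: id=6 (c27) at d 0.
Iteration 1: rows with reply_to in {6} -> c18 (id 8, d 1), c25 (id 9, d 1).
Iteration 2: rows with reply_to in {8,9} -> c29 (id 10, d 2), c9 (id 13, d 2).
Iteration 3: no rows with reply_to in {10,13}; recursion stops.

c18, c25, c27, c29, c9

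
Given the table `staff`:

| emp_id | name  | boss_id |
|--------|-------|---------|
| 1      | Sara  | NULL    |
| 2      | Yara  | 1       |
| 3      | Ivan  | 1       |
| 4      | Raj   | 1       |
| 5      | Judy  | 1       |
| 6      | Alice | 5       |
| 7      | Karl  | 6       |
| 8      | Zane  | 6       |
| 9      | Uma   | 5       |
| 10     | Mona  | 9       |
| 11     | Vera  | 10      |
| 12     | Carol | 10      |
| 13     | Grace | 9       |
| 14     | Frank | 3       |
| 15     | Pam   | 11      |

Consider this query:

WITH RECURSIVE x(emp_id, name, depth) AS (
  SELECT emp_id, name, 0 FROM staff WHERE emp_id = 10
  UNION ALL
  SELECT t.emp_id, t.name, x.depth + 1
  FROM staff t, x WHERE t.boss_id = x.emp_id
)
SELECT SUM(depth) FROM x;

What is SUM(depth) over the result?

Base: emp_id=10 (Mona) at depth 0.
Iteration 1: rows with boss_id in {10} -> Vera (id 11, depth 1), Carol (id 12, depth 1).
Iteration 2: rows with boss_id in {11,12} -> Pam (id 15, depth 2).
Iteration 3: no rows with boss_id in {15}; recursion stops.
SUM(depth) = 0 + 1 + 1 + 2 = 4.

4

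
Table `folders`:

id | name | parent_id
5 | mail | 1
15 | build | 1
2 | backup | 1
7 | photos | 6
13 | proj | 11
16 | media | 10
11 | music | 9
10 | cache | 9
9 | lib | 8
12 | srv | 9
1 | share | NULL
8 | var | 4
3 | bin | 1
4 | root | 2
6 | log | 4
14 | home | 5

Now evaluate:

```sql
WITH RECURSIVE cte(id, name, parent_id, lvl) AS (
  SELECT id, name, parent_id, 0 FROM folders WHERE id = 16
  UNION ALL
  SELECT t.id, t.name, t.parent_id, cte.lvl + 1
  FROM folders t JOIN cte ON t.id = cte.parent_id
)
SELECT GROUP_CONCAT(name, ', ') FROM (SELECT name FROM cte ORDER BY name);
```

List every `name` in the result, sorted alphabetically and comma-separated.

Base: id=16 (media), parent_id=10, lvl 0.
Iteration 1: join on id=10 -> cache (id 10, parent_id=9, lvl 1).
Iteration 2: join on id=9 -> lib (id 9, parent_id=8, lvl 2).
Iteration 3: join on id=8 -> var (id 8, parent_id=4, lvl 3).
Iteration 4: join on id=4 -> root (id 4, parent_id=2, lvl 4).
Iteration 5: join on id=2 -> backup (id 2, parent_id=1, lvl 5).
Iteration 6: join on id=1 -> share (id 1, parent_id=NULL, lvl 6).
Iteration 7: parent_id is NULL; no match; recursion stops.

backup, cache, lib, media, root, share, var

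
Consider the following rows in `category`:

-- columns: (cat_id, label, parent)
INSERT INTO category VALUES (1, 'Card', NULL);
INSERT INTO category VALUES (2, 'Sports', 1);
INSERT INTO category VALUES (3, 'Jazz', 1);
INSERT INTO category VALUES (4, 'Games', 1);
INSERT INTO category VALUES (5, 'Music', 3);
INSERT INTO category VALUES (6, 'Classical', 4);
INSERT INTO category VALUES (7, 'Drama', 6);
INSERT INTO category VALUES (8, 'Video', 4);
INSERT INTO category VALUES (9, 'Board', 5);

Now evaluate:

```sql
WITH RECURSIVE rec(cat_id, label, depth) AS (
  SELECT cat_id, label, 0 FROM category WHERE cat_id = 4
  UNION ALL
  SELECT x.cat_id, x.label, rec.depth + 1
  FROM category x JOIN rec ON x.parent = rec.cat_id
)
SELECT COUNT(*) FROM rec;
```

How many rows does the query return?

4

Base: cat_id=4 (Games) at depth 0.
Iteration 1: rows with parent in {4} -> Classical (id 6, depth 1), Video (id 8, depth 1).
Iteration 2: rows with parent in {6,8} -> Drama (id 7, depth 2).
Iteration 3: no rows with parent in {7}; recursion stops.
Total rows emitted: 4.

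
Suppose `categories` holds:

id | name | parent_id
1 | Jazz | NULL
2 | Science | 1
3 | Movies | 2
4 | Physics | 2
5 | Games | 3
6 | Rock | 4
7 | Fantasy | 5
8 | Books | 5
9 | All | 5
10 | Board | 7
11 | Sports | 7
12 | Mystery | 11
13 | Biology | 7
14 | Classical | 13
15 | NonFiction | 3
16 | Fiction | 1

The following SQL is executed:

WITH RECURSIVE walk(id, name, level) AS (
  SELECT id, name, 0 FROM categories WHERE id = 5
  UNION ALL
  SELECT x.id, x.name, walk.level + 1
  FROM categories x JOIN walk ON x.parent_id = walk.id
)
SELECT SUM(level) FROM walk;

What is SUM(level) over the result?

15

Base: id=5 (Games) at level 0.
Iteration 1: rows with parent_id in {5} -> Fantasy (id 7, level 1), Books (id 8, level 1), All (id 9, level 1).
Iteration 2: rows with parent_id in {7,8,9} -> Board (id 10, level 2), Sports (id 11, level 2), Biology (id 13, level 2).
Iteration 3: rows with parent_id in {10,11,13} -> Mystery (id 12, level 3), Classical (id 14, level 3).
Iteration 4: no rows with parent_id in {12,14}; recursion stops.
SUM(level) = 0 + 1 + 1 + 1 + 2 + 2 + 2 + 3 + 3 = 15.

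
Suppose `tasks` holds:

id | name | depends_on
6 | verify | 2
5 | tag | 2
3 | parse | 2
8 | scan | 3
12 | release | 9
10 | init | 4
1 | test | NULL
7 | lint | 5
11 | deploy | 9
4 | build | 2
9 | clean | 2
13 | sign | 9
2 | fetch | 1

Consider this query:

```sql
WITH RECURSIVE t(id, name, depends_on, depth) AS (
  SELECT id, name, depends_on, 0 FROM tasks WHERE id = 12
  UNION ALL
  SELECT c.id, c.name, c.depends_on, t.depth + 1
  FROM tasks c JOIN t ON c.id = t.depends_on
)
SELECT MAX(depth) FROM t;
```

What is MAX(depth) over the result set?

3

Base: id=12 (release), depends_on=9, depth 0.
Iteration 1: join on id=9 -> clean (id 9, depends_on=2, depth 1).
Iteration 2: join on id=2 -> fetch (id 2, depends_on=1, depth 2).
Iteration 3: join on id=1 -> test (id 1, depends_on=NULL, depth 3).
Iteration 4: depends_on is NULL; no match; recursion stops.
depth values: 0, 1, 2, 3; the maximum is 3.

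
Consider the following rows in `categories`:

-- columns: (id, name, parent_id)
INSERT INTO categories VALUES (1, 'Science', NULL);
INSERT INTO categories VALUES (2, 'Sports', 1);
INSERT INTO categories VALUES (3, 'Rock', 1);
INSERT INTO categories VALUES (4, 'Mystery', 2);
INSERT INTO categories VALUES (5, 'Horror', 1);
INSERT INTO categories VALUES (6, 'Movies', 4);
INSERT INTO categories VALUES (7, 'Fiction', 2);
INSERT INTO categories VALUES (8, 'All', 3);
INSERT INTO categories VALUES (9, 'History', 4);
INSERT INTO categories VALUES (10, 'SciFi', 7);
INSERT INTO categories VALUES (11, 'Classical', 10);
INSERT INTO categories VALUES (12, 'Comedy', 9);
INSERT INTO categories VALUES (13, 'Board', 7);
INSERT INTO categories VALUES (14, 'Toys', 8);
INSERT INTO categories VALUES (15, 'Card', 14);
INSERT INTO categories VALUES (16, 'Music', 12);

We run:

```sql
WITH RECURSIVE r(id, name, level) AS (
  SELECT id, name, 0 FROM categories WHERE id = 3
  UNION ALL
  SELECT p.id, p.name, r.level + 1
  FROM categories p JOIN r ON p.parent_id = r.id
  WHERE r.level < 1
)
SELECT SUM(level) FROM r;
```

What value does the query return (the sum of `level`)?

Base: id=3 (Rock) at level 0.
Iteration 1: rows with parent_id in {3} -> All (id 8, level 1).
Iteration 2: level < 1 fails for all current rows; recursion stops.
SUM(level) = 0 + 1 = 1.

1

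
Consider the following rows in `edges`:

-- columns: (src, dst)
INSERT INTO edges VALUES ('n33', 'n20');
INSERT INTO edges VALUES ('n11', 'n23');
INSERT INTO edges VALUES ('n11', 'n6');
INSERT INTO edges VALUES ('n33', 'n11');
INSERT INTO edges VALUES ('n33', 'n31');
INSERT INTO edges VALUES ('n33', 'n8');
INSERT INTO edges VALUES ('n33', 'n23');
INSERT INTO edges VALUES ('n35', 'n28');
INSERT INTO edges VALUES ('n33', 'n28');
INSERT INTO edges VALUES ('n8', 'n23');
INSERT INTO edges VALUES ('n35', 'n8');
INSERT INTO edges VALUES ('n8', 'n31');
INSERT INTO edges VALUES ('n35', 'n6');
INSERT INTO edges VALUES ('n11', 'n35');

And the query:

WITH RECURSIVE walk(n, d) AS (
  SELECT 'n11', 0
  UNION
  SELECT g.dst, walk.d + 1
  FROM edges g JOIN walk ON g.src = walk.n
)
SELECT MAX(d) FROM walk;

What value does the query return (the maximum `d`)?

3

Base: (n11, d=0).
Iteration 1: edges from {n11} -> (n23, d=1), (n35, d=1), (n6, d=1).
Iteration 2: edges from {n23,n35,n6} -> (n28, d=2), (n6, d=2), (n8, d=2).
Iteration 3: edges from {n28,n6,n8} -> (n23, d=3), (n31, d=3).
Iteration 4: no outgoing edges from {n23,n31}; recursion stops.
d values: 0, 1, 1, 1, 2, 2, 2, 3, 3; the maximum is 3.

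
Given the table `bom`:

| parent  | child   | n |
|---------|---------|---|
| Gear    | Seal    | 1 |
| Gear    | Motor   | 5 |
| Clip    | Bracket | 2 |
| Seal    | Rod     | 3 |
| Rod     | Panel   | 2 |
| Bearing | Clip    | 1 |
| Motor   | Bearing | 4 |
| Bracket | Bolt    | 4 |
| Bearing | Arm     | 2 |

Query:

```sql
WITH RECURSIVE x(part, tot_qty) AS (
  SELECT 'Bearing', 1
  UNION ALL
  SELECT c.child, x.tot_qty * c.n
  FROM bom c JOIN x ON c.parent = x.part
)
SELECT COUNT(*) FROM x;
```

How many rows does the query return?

Base: (Bearing, tot_qty=1).
Iteration 1: components of {Bearing} -> Arm = 1*2 = 2, Clip = 1*1 = 1.
Iteration 2: components of {Arm,Clip} -> Bracket = 1*2 = 2.
Iteration 3: components of {Bracket} -> Bolt = 2*4 = 8.
Iteration 4: no further components; recursion stops.
Total rows emitted: 5.

5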